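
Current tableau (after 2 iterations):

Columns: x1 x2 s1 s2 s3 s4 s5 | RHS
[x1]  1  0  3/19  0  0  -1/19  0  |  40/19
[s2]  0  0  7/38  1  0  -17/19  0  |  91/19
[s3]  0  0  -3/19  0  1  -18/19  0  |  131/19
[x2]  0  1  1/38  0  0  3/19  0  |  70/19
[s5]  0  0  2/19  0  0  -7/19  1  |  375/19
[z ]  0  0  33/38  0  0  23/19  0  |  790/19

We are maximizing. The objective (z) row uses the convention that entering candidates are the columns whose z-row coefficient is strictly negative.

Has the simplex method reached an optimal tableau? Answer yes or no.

No objective-row coefficient is strictly negative, so no entering variable exists; the tableau is optimal.

yes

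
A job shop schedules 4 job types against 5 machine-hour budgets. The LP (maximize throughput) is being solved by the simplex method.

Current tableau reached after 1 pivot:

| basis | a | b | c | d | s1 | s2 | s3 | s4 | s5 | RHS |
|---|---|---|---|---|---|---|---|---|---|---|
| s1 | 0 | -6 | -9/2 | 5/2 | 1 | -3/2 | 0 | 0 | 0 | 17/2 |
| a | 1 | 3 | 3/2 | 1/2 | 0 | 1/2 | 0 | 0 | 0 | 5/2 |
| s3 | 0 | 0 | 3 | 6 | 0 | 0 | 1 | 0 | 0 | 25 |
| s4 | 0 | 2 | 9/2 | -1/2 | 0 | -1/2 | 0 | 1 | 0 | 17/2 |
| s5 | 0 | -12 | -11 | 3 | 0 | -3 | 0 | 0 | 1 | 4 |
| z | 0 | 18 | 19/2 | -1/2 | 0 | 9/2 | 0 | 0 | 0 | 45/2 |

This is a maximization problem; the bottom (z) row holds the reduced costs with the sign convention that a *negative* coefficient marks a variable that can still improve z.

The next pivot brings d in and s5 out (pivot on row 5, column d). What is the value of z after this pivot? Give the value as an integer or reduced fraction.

139/6

Minimum ratio for d: 4/3 = 4/3.
z changes by −(z-row coeff of d)·ratio = −(-1/2)·(4/3) = 2/3.
New z = 45/2 + (2/3) = 139/6.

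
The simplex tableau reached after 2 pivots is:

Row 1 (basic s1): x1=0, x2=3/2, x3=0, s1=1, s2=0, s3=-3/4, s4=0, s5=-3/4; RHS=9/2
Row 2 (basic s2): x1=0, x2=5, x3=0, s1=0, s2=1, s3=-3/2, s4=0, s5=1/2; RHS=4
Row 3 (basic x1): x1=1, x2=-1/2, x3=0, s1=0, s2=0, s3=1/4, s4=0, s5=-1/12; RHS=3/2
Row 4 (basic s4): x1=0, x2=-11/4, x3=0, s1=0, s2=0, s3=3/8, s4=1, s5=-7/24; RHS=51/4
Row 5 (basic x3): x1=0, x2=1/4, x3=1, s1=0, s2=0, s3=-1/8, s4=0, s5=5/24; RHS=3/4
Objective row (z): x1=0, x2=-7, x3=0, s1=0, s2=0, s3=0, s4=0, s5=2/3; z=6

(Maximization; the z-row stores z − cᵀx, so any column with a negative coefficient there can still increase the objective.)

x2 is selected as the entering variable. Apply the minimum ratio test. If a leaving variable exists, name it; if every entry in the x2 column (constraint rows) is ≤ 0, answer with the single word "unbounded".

s2

Ratios: row 1 (s1): (9/2)/(3/2) = 3; row 2 (s2): 4/5 = 4/5; row 3 (x1): entry -1/2 ≤ 0, skip; row 4 (s4): entry -11/4 ≤ 0, skip; row 5 (x3): (3/4)/(1/4) = 3.
Minimum ratio is in the s2 row, so s2 leaves.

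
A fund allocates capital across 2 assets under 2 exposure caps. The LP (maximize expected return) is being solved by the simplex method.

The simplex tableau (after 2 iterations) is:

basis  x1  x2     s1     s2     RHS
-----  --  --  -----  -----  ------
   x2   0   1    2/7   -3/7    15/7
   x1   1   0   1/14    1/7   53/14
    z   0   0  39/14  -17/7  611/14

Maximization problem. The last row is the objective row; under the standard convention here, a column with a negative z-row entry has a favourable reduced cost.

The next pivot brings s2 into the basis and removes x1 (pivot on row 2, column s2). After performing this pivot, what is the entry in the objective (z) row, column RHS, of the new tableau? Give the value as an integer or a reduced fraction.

108

Pivot element is row 2, column s2: 1/7.
Normalize row 2: new (row 2, RHS) = (53/14)/(1/7) = 53/2.
z-row ← z-row − (-17/7)·(new row 2): 611/14 − (-17/7)·(53/2) = 108.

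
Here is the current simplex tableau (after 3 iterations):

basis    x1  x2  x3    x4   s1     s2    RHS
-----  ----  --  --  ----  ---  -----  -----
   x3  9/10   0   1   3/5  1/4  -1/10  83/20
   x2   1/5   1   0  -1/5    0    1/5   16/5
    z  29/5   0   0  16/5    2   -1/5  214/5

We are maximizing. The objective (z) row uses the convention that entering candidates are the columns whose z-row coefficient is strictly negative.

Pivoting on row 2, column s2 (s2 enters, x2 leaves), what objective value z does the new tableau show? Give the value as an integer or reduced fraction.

46

Minimum ratio for s2: (16/5)/(1/5) = 16.
z changes by −(z-row coeff of s2)·ratio = −(-1/5)·16 = 16/5.
New z = 214/5 + (16/5) = 46.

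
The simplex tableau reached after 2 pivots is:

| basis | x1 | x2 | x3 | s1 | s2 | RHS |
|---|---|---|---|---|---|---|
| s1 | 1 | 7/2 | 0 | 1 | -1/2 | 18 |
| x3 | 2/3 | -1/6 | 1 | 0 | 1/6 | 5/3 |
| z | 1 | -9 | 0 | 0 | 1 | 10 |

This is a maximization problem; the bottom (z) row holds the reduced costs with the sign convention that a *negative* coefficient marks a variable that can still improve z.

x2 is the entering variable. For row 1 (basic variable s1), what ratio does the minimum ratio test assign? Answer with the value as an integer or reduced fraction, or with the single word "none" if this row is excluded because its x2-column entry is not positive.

Ratio = RHS / (x2 entry) = 18 / (7/2) = 36/7.

36/7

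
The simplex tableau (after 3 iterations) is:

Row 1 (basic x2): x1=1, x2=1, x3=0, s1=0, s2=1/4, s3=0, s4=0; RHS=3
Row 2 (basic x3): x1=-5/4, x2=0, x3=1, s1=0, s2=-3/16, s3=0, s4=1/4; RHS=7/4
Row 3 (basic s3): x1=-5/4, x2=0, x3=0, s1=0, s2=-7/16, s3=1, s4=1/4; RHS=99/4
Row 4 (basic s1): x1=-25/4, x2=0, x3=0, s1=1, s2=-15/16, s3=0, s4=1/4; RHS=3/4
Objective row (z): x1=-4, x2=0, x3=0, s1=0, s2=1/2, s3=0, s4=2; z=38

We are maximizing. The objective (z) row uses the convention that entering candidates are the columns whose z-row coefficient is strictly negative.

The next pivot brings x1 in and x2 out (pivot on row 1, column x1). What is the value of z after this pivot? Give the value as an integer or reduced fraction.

50

Minimum ratio for x1: 3/1 = 3.
z changes by −(z-row coeff of x1)·ratio = −(-4)·3 = 12.
New z = 38 + 12 = 50.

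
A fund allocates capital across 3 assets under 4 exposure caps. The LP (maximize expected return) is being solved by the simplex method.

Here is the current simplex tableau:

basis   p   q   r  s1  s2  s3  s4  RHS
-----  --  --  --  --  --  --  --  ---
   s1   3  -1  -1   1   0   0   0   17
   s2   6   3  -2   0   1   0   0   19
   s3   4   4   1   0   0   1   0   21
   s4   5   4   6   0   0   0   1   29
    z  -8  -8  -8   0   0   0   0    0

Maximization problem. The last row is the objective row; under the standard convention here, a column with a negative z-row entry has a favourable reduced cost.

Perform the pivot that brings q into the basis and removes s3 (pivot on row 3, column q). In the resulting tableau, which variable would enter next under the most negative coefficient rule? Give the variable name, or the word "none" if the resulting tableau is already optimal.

Pivot element 4. New z-row = old z-row − (-8)·(row 3/4).
Updated z-row coefficients: p: 0, q: 0, r: -6, s1: 0, s2: 0, s3: 2, s4: 0.
The most negative is -6 in column r, so r would enter next.

r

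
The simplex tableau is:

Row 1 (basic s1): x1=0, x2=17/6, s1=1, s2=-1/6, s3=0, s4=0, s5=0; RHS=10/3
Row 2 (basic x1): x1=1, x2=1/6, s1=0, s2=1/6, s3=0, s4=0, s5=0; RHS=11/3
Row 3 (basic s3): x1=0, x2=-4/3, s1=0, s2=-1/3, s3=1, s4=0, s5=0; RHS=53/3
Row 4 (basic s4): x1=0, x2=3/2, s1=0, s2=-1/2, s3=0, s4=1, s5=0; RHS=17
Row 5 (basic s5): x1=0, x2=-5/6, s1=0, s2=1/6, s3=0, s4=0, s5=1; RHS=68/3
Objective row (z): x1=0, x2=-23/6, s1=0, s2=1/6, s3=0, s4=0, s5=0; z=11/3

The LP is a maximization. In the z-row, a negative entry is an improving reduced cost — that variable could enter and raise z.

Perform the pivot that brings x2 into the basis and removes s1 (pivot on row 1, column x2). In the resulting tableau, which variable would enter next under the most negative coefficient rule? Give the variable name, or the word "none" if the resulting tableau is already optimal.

s2

Pivot element 17/6. New z-row = old z-row − (-23/6)·(row 1/(17/6)).
Updated z-row coefficients: x1: 0, x2: 0, s1: 23/17, s2: -1/17, s3: 0, s4: 0, s5: 0.
The most negative is -1/17 in column s2, so s2 would enter next.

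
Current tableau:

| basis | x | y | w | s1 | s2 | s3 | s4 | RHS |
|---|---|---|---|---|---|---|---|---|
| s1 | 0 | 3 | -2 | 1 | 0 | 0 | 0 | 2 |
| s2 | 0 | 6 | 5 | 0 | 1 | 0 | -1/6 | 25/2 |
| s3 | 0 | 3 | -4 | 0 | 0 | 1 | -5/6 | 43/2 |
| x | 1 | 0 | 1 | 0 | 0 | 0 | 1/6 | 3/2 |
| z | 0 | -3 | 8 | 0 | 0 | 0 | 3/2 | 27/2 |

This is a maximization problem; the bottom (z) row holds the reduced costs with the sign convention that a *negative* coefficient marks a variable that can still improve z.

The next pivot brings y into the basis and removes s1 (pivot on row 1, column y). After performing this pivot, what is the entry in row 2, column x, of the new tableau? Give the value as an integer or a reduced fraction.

Pivot element is row 1, column y: 3.
Normalize row 1: new (row 1, x) = 0/3 = 0.
row 2 ← row 2 − 6·(new row 1): 0 − 6·0 = 0.

0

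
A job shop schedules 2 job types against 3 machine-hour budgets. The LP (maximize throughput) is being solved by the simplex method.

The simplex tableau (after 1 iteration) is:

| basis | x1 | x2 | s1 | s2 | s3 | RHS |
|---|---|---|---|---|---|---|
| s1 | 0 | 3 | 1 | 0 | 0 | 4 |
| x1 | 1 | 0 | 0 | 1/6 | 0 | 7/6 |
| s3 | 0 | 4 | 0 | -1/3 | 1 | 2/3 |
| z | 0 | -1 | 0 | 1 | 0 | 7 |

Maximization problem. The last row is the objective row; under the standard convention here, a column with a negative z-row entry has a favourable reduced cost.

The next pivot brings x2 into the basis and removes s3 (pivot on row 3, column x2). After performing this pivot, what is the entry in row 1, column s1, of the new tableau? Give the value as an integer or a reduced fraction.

1

Pivot element is row 3, column x2: 4.
Normalize row 3: new (row 3, s1) = 0/4 = 0.
row 1 ← row 1 − 3·(new row 3): 1 − 3·0 = 1.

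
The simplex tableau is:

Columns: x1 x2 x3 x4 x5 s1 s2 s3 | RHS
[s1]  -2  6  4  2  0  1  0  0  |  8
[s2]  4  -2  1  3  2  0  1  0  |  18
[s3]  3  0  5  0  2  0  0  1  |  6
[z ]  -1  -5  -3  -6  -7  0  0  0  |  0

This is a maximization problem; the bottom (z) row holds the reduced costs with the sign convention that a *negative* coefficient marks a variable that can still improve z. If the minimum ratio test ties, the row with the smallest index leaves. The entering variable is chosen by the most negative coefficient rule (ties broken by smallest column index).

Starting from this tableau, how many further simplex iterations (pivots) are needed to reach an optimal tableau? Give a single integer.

2

pivot: x5 in, s3 out → z = 21
pivot: x4 in, s1 out → z = 45
No improving column remains; optimal.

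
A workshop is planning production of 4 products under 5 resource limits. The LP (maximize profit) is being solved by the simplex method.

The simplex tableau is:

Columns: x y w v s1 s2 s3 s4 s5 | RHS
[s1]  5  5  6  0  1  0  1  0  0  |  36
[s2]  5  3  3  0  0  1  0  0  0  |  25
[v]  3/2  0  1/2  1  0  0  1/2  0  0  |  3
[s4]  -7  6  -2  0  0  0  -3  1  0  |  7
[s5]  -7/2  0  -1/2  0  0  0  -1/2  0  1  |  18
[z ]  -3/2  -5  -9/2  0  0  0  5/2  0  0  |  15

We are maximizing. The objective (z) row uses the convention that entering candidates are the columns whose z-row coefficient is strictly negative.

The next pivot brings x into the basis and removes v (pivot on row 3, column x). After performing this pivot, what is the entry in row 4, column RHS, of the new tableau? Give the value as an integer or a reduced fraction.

Pivot element is row 3, column x: 3/2.
Normalize row 3: new (row 3, RHS) = 3/(3/2) = 2.
row 4 ← row 4 − (-7)·(new row 3): 7 − (-7)·2 = 21.

21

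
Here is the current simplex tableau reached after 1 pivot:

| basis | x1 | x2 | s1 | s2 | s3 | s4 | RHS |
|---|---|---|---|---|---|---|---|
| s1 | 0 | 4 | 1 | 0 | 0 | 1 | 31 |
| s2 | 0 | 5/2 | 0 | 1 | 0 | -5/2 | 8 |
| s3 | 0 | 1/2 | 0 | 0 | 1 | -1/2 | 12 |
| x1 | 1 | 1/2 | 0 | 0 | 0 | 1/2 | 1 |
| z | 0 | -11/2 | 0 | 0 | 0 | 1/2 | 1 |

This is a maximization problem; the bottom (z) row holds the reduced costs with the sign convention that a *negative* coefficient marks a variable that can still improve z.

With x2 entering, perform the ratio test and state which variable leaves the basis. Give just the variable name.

Ratios: row 1 (s1): 31/4 = 31/4; row 2 (s2): 8/(5/2) = 16/5; row 3 (s3): 12/(1/2) = 24; row 4 (x1): 1/(1/2) = 2.
Minimum ratio 2 is in the x1 row, so x1 leaves.

x1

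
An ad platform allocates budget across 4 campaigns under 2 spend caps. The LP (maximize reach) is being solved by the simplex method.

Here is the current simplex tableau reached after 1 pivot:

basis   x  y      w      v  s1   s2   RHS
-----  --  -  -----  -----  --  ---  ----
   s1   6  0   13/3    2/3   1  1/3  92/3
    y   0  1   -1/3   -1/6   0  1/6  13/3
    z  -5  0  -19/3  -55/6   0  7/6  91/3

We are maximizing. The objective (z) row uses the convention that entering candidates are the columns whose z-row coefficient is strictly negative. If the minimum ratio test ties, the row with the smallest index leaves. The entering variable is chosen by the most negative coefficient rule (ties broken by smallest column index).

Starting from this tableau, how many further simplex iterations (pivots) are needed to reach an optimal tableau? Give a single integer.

pivot: v in, s1 out → z = 452
No improving column remains; optimal.

1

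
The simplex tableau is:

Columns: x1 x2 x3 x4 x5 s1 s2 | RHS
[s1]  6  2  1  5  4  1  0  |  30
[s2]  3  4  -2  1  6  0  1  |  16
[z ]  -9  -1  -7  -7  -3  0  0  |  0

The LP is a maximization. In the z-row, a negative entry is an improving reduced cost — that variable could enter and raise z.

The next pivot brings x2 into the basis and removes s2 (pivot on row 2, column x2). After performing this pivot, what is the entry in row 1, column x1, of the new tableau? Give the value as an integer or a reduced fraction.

Pivot element is row 2, column x2: 4.
Normalize row 2: new (row 2, x1) = 3/4 = 3/4.
row 1 ← row 1 − 2·(new row 2): 6 − 2·(3/4) = 9/2.

9/2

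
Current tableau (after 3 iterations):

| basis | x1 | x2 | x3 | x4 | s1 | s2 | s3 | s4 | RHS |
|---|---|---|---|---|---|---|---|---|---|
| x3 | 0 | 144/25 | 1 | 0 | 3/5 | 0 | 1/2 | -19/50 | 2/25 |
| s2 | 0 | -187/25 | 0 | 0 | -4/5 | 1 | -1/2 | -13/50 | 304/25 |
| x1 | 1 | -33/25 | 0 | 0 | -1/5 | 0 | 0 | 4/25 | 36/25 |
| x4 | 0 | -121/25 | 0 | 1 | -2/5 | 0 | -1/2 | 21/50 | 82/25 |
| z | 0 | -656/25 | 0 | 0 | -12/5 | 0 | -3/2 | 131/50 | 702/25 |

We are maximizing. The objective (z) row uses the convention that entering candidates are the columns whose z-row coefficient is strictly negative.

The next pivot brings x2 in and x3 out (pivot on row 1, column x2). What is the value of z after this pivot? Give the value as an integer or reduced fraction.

Minimum ratio for x2: (2/25)/(144/25) = 1/72.
z changes by −(z-row coeff of x2)·ratio = −(-656/25)·(1/72) = 82/225.
New z = 702/25 + (82/225) = 256/9.

256/9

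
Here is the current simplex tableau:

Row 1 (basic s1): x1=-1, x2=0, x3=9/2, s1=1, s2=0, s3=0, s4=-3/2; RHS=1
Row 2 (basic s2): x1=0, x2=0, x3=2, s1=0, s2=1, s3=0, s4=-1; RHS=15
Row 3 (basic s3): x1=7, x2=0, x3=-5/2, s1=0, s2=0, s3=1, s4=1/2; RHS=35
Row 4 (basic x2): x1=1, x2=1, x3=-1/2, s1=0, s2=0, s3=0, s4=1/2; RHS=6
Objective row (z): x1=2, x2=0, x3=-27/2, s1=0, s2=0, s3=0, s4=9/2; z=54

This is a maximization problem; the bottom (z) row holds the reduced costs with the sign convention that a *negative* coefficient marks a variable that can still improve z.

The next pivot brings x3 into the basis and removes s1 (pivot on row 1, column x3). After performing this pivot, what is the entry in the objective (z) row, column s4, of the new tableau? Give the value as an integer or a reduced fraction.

0

Pivot element is row 1, column x3: 9/2.
Normalize row 1: new (row 1, s4) = (-3/2)/(9/2) = -1/3.
z-row ← z-row − (-27/2)·(new row 1): 9/2 − (-27/2)·(-1/3) = 0.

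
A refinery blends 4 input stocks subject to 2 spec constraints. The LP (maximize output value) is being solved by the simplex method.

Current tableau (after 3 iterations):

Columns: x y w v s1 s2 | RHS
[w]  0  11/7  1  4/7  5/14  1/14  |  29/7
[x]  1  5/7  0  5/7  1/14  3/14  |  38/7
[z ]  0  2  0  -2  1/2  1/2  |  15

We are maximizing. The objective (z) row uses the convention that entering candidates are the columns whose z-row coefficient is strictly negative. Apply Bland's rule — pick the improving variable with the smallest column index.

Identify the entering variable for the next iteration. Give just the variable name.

Objective-row coefficients: x: 0, y: 2, w: 0, v: -2, s1: 1/2, s2: 1/2.
Improving columns: v. Bland's rule picks the smallest column index → v.

v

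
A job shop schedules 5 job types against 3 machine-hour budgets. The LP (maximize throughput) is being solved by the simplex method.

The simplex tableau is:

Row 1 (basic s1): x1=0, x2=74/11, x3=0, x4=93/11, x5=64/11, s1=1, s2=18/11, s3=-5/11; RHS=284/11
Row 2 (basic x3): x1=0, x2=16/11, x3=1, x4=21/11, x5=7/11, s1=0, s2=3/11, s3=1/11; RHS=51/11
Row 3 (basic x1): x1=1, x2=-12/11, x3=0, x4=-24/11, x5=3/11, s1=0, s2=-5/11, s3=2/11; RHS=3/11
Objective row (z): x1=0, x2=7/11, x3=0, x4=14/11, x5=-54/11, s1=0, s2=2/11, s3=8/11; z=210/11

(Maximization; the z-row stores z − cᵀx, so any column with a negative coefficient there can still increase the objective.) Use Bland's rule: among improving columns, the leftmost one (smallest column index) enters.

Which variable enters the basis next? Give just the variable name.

Objective-row coefficients: x1: 0, x2: 7/11, x3: 0, x4: 14/11, x5: -54/11, s1: 0, s2: 2/11, s3: 8/11.
Improving columns: x5. Bland's rule picks the smallest column index → x5.

x5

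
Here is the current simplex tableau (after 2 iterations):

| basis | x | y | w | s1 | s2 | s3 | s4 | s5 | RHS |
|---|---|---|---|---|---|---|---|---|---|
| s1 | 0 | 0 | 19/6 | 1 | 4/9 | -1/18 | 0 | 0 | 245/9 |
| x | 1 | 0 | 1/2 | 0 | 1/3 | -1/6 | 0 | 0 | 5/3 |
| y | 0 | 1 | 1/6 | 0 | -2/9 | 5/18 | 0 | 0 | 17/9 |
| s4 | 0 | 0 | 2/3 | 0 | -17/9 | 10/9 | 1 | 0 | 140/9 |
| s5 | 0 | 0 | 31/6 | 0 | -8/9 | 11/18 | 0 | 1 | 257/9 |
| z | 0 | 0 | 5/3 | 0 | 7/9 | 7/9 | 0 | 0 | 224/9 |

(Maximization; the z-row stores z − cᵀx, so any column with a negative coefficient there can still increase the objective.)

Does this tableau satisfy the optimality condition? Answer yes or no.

yes

No objective-row coefficient is strictly negative, so no entering variable exists; the tableau is optimal.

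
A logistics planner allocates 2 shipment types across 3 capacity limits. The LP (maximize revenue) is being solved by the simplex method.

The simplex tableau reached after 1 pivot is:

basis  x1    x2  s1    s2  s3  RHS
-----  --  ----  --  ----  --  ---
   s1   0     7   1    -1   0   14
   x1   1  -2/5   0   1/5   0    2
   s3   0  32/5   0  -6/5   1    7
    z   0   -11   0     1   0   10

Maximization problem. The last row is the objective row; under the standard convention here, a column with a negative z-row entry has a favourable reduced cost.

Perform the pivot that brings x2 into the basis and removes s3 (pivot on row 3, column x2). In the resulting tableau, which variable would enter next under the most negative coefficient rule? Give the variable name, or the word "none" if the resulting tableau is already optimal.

s2

Pivot element 32/5. New z-row = old z-row − (-11)·(row 3/(32/5)).
Updated z-row coefficients: x1: 0, x2: 0, s1: 0, s2: -17/16, s3: 55/32.
The most negative is -17/16 in column s2, so s2 would enter next.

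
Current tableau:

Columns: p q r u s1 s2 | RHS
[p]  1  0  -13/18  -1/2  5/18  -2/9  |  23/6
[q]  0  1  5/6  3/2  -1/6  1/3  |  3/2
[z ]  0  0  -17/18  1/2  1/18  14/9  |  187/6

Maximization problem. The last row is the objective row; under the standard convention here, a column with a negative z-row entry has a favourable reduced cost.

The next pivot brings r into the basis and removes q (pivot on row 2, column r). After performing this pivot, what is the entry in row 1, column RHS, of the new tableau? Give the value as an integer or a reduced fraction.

77/15

Pivot element is row 2, column r: 5/6.
Normalize row 2: new (row 2, RHS) = (3/2)/(5/6) = 9/5.
row 1 ← row 1 − (-13/18)·(new row 2): 23/6 − (-13/18)·(9/5) = 77/15.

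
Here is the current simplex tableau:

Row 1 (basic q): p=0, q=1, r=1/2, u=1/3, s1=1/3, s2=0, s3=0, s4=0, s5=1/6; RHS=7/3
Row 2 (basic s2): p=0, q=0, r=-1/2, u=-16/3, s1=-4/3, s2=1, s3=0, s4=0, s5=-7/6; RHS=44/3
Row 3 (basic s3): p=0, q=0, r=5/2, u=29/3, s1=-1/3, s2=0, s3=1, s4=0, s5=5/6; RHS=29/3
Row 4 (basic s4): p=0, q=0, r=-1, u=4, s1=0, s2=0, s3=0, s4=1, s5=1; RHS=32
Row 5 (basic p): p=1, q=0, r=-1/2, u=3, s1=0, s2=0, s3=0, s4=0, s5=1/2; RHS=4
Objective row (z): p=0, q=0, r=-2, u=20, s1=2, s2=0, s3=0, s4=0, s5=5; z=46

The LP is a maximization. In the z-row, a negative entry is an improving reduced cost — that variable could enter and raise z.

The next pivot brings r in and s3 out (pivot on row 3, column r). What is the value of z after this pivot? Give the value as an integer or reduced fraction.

Minimum ratio for r: (29/3)/(5/2) = 58/15.
z changes by −(z-row coeff of r)·ratio = −(-2)·(58/15) = 116/15.
New z = 46 + (116/15) = 806/15.

806/15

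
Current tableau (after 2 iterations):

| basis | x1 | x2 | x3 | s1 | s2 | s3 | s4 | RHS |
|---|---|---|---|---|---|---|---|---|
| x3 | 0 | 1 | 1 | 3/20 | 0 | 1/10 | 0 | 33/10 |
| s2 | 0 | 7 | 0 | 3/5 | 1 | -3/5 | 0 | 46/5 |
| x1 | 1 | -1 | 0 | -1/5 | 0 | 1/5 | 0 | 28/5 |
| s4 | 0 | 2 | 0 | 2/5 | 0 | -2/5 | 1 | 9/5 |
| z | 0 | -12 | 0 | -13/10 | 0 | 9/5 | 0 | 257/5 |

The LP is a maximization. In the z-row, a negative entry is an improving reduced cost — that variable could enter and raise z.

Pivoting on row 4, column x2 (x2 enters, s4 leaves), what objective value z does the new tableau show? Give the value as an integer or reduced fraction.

Minimum ratio for x2: (9/5)/2 = 9/10.
z changes by −(z-row coeff of x2)·ratio = −(-12)·(9/10) = 54/5.
New z = 257/5 + (54/5) = 311/5.

311/5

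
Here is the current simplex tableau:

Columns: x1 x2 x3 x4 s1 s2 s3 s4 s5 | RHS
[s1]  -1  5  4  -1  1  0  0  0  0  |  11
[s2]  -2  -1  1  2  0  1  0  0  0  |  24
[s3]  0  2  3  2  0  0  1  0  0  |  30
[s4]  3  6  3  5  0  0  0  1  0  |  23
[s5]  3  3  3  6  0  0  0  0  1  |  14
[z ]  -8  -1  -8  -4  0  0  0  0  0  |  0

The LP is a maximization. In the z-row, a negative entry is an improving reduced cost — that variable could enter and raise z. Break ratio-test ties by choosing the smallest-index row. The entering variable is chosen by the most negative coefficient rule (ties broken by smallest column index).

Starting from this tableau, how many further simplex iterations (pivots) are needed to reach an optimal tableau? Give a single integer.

pivot: x1 in, s5 out → z = 112/3
No improving column remains; optimal.

1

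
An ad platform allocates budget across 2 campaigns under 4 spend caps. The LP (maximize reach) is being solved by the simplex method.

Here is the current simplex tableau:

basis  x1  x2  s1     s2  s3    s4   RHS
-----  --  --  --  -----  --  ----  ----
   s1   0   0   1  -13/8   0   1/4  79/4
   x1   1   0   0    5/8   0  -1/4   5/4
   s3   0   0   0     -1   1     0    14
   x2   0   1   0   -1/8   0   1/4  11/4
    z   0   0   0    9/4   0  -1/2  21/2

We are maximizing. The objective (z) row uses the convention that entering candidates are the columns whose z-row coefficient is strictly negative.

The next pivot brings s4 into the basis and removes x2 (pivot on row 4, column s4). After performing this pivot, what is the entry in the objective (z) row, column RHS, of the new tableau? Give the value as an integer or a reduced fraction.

16

Pivot element is row 4, column s4: 1/4.
Normalize row 4: new (row 4, RHS) = (11/4)/(1/4) = 11.
z-row ← z-row − (-1/2)·(new row 4): 21/2 − (-1/2)·11 = 16.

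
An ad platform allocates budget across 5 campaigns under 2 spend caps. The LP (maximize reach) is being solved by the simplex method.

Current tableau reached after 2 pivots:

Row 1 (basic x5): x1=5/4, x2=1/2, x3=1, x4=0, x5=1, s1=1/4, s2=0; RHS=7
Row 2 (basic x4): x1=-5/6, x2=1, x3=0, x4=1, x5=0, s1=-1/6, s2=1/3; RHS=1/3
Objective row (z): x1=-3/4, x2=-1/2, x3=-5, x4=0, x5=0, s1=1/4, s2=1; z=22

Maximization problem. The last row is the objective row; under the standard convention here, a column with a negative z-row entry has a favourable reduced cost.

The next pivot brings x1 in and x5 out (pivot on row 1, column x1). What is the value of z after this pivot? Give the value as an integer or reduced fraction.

Minimum ratio for x1: 7/(5/4) = 28/5.
z changes by −(z-row coeff of x1)·ratio = −(-3/4)·(28/5) = 21/5.
New z = 22 + (21/5) = 131/5.

131/5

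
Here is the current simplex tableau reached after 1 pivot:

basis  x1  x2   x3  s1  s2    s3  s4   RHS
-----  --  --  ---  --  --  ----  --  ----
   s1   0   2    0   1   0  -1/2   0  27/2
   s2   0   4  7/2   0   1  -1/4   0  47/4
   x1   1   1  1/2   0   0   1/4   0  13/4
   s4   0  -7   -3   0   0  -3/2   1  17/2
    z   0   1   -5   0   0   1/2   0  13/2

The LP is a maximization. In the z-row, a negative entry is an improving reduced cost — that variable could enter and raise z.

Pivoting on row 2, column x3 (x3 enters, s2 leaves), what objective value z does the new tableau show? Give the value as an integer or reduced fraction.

Minimum ratio for x3: (47/4)/(7/2) = 47/14.
z changes by −(z-row coeff of x3)·ratio = −(-5)·(47/14) = 235/14.
New z = 13/2 + (235/14) = 163/7.

163/7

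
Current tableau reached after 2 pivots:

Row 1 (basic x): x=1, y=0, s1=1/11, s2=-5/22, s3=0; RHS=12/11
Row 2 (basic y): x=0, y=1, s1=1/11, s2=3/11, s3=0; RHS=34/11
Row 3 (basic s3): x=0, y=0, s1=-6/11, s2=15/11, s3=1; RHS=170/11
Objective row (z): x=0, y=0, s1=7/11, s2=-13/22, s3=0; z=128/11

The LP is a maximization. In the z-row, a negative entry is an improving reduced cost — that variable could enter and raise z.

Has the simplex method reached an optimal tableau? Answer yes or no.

no

Column s2 has objective-row coefficient -13/22, which is negative; an improving pivot exists, so not yet optimal.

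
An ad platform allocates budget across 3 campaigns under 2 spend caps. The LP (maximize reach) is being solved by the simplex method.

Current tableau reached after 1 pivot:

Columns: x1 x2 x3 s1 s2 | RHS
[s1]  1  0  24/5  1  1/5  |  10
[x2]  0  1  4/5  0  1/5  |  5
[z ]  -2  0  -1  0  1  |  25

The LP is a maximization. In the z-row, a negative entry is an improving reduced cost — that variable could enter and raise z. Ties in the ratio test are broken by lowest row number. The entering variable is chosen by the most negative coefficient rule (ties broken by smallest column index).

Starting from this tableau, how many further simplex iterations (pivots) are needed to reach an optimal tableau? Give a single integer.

pivot: x1 in, s1 out → z = 45
No improving column remains; optimal.

1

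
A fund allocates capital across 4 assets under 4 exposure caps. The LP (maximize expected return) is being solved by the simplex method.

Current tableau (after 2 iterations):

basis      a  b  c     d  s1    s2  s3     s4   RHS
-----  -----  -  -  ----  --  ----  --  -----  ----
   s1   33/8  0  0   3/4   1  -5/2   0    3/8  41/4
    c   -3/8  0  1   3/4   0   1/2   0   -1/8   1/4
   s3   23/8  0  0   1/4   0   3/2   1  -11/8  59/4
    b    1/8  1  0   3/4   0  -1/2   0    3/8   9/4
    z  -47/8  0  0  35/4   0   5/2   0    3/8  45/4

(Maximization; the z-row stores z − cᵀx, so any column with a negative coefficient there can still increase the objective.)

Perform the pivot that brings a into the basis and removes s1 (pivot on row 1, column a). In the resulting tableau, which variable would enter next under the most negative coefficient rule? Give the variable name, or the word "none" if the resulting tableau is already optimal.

s2

Pivot element 33/8. New z-row = old z-row − (-47/8)·(row 1/(33/8)).
Updated z-row coefficients: a: 0, b: 0, c: 0, d: 108/11, s1: 47/33, s2: -35/33, s3: 0, s4: 10/11.
The most negative is -35/33 in column s2, so s2 would enter next.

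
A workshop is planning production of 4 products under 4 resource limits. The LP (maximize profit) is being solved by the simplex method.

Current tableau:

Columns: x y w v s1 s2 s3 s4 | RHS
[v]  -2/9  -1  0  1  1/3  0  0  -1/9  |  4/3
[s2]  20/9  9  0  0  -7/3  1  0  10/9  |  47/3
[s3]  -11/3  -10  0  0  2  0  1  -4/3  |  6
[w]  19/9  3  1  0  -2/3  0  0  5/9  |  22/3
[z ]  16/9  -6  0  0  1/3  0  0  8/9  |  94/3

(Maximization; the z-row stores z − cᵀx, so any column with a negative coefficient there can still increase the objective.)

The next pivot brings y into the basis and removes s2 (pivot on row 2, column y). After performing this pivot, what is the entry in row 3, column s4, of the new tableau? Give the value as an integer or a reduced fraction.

-8/81

Pivot element is row 2, column y: 9.
Normalize row 2: new (row 2, s4) = (10/9)/9 = 10/81.
row 3 ← row 3 − (-10)·(new row 2): -4/3 − (-10)·(10/81) = -8/81.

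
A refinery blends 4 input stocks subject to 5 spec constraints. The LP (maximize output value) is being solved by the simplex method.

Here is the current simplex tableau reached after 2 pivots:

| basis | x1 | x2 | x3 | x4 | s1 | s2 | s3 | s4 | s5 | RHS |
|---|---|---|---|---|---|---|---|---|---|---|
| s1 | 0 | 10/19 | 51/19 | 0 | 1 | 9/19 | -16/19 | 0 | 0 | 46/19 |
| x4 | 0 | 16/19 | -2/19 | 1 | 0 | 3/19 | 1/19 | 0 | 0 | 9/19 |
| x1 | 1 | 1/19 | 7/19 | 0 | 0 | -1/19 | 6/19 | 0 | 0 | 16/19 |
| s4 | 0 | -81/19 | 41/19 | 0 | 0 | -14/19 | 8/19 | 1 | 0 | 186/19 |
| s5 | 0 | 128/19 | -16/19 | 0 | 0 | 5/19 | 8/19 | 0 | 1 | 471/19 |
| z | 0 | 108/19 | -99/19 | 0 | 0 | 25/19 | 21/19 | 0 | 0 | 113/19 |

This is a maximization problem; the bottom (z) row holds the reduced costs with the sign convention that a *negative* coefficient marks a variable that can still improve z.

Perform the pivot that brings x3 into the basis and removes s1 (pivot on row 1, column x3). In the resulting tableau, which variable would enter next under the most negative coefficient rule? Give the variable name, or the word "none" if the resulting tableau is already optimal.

Pivot element 51/19. New z-row = old z-row − (-99/19)·(row 1/(51/19)).
Updated z-row coefficients: x1: 0, x2: 114/17, x3: 0, x4: 0, s1: 33/17, s2: 38/17, s3: -9/17, s4: 0, s5: 0.
The most negative is -9/17 in column s3, so s3 would enter next.

s3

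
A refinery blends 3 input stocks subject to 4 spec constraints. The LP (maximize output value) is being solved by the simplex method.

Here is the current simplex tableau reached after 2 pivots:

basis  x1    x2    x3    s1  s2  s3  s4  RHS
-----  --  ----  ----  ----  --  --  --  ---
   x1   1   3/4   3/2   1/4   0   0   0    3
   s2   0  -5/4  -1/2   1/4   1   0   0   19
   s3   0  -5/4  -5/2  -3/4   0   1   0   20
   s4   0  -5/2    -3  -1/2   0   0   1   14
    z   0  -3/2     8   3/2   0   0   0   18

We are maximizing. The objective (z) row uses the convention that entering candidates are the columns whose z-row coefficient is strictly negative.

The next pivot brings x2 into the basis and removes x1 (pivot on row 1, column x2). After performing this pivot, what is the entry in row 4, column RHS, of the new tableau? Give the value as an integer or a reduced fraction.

Pivot element is row 1, column x2: 3/4.
Normalize row 1: new (row 1, RHS) = 3/(3/4) = 4.
row 4 ← row 4 − (-5/2)·(new row 1): 14 − (-5/2)·4 = 24.

24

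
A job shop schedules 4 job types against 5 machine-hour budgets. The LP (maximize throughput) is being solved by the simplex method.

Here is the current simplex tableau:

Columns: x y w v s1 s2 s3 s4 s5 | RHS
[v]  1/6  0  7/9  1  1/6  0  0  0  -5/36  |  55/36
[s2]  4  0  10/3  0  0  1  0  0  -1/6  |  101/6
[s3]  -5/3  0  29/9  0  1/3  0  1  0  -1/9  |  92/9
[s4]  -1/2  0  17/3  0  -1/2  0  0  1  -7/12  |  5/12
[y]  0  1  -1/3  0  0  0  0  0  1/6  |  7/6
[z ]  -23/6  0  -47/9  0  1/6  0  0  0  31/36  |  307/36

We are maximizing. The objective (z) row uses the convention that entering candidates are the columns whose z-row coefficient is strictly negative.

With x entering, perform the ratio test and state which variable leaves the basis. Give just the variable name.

s2

Ratios: row 1 (v): (55/36)/(1/6) = 55/6; row 2 (s2): (101/6)/4 = 101/24; row 3 (s3): entry -5/3 ≤ 0, skip; row 4 (s4): entry -1/2 ≤ 0, skip; row 5 (y): entry 0 ≤ 0, skip.
Minimum ratio 101/24 is in the s2 row, so s2 leaves.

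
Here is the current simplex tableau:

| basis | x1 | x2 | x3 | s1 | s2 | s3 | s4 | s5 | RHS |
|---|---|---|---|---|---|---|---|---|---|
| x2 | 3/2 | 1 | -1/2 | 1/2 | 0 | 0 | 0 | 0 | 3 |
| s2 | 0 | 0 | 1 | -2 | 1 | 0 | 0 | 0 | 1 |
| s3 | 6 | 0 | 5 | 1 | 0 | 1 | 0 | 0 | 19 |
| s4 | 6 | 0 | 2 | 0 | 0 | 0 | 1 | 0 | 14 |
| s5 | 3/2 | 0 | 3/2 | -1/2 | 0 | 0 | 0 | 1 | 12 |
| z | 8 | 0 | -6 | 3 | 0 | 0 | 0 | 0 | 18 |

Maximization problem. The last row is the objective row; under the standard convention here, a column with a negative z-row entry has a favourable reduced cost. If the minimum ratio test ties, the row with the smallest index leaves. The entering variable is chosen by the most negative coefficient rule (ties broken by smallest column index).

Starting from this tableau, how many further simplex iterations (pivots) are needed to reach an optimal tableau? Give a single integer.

2

pivot: x3 in, s2 out → z = 24
pivot: s1 in, s3 out → z = 390/11
No improving column remains; optimal.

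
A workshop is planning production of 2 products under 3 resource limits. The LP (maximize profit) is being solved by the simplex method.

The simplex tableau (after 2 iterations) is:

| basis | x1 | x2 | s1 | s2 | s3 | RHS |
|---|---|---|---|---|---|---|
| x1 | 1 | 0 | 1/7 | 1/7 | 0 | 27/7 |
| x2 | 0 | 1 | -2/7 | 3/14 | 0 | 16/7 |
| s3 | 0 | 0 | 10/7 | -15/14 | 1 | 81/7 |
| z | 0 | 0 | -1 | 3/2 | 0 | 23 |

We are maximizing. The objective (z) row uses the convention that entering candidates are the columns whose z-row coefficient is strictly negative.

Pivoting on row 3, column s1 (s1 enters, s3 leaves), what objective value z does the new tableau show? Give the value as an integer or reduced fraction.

311/10

Minimum ratio for s1: (81/7)/(10/7) = 81/10.
z changes by −(z-row coeff of s1)·ratio = −(-1)·(81/10) = 81/10.
New z = 23 + (81/10) = 311/10.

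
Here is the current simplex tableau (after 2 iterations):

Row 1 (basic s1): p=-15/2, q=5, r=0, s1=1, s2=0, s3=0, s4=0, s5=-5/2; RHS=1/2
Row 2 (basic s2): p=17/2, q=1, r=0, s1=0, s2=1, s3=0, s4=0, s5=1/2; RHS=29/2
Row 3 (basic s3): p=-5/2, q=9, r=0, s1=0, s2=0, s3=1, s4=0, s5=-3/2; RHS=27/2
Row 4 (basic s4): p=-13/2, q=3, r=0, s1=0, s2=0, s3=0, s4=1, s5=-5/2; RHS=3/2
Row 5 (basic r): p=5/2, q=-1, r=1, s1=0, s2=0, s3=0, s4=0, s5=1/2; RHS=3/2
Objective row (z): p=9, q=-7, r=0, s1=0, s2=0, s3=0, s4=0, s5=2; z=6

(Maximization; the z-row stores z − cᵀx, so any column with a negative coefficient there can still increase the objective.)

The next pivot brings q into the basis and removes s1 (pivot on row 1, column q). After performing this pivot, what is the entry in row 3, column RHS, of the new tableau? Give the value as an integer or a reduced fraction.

Pivot element is row 1, column q: 5.
Normalize row 1: new (row 1, RHS) = (1/2)/5 = 1/10.
row 3 ← row 3 − 9·(new row 1): 27/2 − 9·(1/10) = 63/5.

63/5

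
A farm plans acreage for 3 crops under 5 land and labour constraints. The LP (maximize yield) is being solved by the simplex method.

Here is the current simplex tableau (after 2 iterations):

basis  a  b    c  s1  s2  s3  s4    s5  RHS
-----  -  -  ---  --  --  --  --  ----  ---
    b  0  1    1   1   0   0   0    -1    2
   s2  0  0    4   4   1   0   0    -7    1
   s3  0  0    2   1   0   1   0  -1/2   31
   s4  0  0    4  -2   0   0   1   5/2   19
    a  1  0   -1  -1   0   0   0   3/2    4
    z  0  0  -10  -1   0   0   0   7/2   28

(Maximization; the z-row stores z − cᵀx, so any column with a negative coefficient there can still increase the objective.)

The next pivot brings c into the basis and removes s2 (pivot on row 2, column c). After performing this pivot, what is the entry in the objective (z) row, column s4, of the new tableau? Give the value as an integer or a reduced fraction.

Pivot element is row 2, column c: 4.
Normalize row 2: new (row 2, s4) = 0/4 = 0.
z-row ← z-row − (-10)·(new row 2): 0 − (-10)·0 = 0.

0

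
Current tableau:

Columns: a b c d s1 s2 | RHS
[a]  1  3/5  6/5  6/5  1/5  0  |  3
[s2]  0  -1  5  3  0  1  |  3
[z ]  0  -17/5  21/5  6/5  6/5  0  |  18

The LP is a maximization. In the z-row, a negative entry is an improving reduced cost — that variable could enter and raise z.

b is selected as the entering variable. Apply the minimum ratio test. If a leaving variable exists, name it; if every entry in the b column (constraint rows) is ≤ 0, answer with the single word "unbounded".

Ratios: row 1 (a): 3/(3/5) = 5; row 2 (s2): entry -1 ≤ 0, skip.
Minimum ratio is in the a row, so a leaves.

a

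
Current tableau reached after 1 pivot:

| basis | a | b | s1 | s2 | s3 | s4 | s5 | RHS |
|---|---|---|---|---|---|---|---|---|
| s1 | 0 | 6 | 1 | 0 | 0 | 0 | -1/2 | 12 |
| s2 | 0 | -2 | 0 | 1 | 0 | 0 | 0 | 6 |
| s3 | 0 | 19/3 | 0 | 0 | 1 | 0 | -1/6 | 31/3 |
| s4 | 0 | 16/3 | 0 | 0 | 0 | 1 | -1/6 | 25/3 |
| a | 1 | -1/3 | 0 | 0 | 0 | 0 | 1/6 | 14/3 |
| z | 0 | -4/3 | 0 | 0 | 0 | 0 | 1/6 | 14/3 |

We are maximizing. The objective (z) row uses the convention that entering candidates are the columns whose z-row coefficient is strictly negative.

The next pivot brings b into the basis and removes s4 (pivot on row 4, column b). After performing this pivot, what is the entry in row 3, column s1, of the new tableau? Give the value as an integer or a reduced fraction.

0

Pivot element is row 4, column b: 16/3.
Normalize row 4: new (row 4, s1) = 0/(16/3) = 0.
row 3 ← row 3 − (19/3)·(new row 4): 0 − (19/3)·0 = 0.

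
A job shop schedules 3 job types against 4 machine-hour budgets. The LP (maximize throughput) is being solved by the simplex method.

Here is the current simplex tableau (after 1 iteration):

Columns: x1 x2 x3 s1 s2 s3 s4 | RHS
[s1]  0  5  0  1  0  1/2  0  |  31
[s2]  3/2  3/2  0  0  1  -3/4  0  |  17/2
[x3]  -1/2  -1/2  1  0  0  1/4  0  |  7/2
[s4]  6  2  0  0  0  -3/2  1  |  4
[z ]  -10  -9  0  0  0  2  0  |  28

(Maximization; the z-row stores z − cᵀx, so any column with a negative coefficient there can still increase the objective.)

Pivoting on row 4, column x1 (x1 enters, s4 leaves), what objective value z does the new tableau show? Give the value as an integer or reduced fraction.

Minimum ratio for x1: 4/6 = 2/3.
z changes by −(z-row coeff of x1)·ratio = −(-10)·(2/3) = 20/3.
New z = 28 + (20/3) = 104/3.

104/3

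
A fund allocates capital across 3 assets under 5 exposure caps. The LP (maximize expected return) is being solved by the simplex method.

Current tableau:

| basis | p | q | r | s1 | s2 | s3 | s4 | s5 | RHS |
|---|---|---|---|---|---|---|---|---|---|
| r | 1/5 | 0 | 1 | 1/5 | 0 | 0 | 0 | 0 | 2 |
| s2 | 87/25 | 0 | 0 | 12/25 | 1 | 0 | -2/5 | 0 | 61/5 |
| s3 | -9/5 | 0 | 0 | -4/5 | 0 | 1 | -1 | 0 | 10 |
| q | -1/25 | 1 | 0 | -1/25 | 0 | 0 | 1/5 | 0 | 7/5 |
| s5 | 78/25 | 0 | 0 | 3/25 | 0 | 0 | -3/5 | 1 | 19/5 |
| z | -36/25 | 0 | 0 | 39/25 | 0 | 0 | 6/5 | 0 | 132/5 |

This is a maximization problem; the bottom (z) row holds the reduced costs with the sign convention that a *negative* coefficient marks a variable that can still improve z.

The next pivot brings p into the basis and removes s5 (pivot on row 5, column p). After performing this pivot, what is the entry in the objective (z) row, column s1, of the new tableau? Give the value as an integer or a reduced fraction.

Pivot element is row 5, column p: 78/25.
Normalize row 5: new (row 5, s1) = (3/25)/(78/25) = 1/26.
z-row ← z-row − (-36/25)·(new row 5): 39/25 − (-36/25)·(1/26) = 21/13.

21/13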